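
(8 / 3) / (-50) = -4 / 75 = -0.05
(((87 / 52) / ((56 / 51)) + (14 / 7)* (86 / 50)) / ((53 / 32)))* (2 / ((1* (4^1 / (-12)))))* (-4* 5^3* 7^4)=14873454120 / 689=21587016.14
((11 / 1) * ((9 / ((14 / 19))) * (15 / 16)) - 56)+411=107735 / 224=480.96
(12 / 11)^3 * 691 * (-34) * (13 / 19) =-527769216 / 25289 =-20869.52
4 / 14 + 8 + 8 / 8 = 65 / 7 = 9.29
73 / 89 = 0.82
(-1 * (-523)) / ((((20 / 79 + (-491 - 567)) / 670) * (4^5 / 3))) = -0.97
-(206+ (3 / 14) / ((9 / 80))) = -4366 / 21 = -207.90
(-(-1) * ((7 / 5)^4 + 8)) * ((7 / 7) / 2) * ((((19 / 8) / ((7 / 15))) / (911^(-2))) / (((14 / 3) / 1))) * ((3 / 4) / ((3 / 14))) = 1050323949891 / 56000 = 18755784.82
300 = 300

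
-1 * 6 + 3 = -3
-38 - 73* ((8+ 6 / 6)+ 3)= -914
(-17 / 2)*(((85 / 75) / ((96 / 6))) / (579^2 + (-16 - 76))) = -289 / 160871520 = -0.00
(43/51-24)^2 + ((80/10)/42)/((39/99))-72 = 109995943/236691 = 464.72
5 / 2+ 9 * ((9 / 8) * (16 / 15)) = 133 / 10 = 13.30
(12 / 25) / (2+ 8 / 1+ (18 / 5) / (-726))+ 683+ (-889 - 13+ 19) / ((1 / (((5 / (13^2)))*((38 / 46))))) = 77737893884 / 117523445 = 661.47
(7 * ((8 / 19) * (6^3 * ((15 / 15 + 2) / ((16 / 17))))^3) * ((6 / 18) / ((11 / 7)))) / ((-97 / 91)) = -3880771197849 / 20273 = -191425600.45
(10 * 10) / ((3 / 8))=800 / 3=266.67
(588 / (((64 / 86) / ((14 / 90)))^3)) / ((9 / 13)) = 17371563937 / 2239488000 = 7.76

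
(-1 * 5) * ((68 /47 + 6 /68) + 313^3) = -245007745295 /1598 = -153321492.68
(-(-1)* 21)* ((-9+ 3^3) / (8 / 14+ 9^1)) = 2646 / 67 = 39.49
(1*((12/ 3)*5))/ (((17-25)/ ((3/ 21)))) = -5/ 14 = -0.36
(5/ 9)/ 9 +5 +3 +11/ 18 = 1405/ 162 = 8.67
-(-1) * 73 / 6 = 73 / 6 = 12.17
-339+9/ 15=-1692/ 5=-338.40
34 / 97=0.35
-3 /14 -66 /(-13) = 885 /182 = 4.86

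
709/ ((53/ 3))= 2127/ 53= 40.13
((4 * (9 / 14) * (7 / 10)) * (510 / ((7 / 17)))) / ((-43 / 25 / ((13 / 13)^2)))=-390150 / 301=-1296.18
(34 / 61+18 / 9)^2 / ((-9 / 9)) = -24336 / 3721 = -6.54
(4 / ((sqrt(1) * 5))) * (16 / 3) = 64 / 15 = 4.27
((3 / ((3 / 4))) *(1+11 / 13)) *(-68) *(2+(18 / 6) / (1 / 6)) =-130560 / 13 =-10043.08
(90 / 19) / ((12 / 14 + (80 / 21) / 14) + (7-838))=-13230 / 2317829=-0.01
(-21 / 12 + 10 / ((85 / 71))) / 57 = 449 / 3876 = 0.12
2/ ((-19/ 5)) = -10/ 19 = -0.53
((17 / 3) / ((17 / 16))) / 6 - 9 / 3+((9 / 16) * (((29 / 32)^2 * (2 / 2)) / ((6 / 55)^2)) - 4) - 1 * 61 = -16687519 / 589824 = -28.29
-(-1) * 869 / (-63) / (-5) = 869 / 315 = 2.76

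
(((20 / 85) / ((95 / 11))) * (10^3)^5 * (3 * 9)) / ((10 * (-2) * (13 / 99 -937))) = 4704480000000000 / 119833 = 39258634933.62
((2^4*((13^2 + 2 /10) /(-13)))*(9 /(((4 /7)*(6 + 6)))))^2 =315630756 /4225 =74705.50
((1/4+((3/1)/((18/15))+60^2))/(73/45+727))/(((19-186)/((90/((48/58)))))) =-282095325/87609536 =-3.22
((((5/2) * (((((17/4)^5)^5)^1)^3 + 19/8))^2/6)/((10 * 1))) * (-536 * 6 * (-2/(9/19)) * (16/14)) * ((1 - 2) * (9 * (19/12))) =-4465706902901980989282443004746933911993649299847465192698483017527083730850375535989076433570762009895203686345419667146106638860127652937915513714510666077033251827855924570688387172634375/10694438875756051952909339864149235345520209066746165315839737359110501823757517707462836224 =-417572810951829789207193900000000000000000000000000000000000000000000000000000000000000000000000000.00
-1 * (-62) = 62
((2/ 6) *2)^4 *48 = 256/ 27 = 9.48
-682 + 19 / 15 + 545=-2036 / 15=-135.73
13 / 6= 2.17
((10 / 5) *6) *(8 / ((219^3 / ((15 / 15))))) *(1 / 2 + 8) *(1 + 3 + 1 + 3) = 2176 / 3501153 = 0.00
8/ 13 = 0.62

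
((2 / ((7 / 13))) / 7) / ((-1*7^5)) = -26 / 823543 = -0.00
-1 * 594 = -594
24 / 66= 4 / 11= 0.36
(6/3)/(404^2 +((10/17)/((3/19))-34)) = 51/4161236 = 0.00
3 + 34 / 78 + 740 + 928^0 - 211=20804 / 39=533.44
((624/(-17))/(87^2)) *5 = -1040/42891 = -0.02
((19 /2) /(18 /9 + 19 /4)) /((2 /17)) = 323 /27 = 11.96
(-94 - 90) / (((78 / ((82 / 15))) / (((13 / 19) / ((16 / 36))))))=-1886 / 95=-19.85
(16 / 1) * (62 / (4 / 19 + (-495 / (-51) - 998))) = -320416 / 319151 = -1.00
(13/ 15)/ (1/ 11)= 143/ 15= 9.53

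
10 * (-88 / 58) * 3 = -45.52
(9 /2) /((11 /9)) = 81 /22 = 3.68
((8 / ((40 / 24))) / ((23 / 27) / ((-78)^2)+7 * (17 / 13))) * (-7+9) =7884864 / 7518535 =1.05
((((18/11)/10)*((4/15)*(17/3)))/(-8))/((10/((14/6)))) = -119/16500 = -0.01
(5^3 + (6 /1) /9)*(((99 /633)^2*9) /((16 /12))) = 3694977 /178084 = 20.75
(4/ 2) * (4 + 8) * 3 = 72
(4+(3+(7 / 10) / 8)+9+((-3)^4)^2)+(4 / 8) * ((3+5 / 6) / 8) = 3157117 / 480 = 6577.33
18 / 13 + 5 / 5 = 31 / 13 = 2.38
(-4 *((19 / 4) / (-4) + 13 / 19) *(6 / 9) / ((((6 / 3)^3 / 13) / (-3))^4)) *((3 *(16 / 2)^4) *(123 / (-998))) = -43536646179 / 37924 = -1147997.21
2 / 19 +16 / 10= 162 / 95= 1.71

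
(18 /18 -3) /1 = -2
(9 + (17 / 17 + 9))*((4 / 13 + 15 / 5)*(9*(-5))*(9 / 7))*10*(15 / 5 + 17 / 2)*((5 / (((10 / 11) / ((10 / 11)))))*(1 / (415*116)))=-43.43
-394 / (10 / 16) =-3152 / 5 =-630.40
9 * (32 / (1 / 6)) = 1728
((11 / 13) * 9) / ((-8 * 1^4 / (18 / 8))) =-891 / 416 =-2.14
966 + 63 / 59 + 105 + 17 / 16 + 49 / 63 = 9123923 / 8496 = 1073.91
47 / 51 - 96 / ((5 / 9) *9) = -4661 / 255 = -18.28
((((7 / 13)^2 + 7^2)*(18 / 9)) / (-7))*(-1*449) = 1068620 / 169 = 6323.20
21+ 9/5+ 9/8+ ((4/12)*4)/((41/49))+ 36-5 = 278071/4920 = 56.52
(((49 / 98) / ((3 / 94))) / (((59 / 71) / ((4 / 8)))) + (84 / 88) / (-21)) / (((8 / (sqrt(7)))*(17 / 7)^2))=894985*sqrt(7) / 4501464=0.53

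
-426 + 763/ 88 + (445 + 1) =2523/ 88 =28.67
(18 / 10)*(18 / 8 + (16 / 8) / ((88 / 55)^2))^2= 84681 / 5120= 16.54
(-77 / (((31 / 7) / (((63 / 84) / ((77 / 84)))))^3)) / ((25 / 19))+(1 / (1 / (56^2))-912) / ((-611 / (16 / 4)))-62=-4235848848311 / 55061960525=-76.93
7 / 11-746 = -8199 / 11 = -745.36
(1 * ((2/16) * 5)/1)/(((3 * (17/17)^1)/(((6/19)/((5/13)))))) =13/76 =0.17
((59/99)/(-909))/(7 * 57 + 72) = -59/42385761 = -0.00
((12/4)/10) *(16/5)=24/25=0.96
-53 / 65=-0.82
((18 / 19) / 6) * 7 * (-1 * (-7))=147 / 19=7.74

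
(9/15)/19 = 3/95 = 0.03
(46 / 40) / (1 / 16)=92 / 5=18.40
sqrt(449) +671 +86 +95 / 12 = sqrt(449) +9179 / 12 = 786.11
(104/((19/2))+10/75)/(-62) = -1579/8835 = -0.18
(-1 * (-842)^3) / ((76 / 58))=8655741476 / 19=455565340.84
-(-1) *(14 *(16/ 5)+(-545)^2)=1485349/ 5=297069.80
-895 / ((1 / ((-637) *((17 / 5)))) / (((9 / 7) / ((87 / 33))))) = 27414387 / 29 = 945323.69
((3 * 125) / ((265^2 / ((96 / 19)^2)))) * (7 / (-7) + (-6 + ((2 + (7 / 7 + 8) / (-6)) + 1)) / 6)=-241920 / 1014049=-0.24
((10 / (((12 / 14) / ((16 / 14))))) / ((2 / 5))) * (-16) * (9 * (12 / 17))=-57600 / 17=-3388.24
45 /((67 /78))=3510 /67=52.39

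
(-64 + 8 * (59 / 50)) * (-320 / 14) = 43648 / 35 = 1247.09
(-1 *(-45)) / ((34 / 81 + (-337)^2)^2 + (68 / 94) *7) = 13876515 / 3977321608110581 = 0.00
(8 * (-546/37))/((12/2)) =-728/37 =-19.68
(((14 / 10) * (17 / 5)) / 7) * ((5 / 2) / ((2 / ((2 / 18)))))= 17 / 180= 0.09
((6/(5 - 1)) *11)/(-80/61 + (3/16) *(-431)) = -16104/80153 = -0.20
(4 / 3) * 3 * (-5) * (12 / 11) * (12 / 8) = -360 / 11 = -32.73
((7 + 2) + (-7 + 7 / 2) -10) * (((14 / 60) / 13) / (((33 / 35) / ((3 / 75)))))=-49 / 14300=-0.00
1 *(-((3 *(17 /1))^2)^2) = -6765201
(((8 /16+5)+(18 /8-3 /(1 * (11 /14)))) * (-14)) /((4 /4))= -1211 /22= -55.05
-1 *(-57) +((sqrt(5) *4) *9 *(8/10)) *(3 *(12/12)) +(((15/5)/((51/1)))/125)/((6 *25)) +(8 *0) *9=18168751/318750 +432 *sqrt(5)/5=250.20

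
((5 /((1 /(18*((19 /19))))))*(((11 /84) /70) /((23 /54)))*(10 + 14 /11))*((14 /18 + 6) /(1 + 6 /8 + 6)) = 4392 /1127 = 3.90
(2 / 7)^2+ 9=445 / 49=9.08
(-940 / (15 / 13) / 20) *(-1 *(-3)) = -611 / 5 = -122.20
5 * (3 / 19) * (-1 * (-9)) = 135 / 19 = 7.11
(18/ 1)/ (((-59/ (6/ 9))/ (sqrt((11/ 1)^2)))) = -132/ 59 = -2.24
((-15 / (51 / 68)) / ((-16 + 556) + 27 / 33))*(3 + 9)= -880 / 1983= -0.44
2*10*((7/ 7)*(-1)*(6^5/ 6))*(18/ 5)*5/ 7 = -466560/ 7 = -66651.43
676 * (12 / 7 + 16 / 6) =62192 / 21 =2961.52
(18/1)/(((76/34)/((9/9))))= 153/19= 8.05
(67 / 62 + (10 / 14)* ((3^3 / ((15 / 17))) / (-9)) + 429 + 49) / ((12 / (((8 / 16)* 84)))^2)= 1448069 / 248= 5838.99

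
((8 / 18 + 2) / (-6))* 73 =-803 / 27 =-29.74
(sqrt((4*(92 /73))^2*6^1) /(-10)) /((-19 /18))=3312*sqrt(6) /6935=1.17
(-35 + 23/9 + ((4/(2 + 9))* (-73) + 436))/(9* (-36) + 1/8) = -298592/256509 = -1.16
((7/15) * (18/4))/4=21/40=0.52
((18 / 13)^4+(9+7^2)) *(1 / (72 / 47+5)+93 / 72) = 9375658265 / 105218724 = 89.11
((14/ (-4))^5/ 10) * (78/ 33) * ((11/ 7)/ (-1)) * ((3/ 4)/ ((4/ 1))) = 93639/ 2560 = 36.58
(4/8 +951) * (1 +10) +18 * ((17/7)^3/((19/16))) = 139250249/13034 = 10683.62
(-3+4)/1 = 1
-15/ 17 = -0.88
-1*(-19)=19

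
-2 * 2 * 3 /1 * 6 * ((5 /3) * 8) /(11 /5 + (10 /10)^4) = -300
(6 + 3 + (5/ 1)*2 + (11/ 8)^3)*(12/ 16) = 33177/ 2048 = 16.20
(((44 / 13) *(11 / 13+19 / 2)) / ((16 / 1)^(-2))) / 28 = 320.16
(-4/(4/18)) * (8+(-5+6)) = -162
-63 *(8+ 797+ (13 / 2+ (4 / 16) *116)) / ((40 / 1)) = -105903 / 80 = -1323.79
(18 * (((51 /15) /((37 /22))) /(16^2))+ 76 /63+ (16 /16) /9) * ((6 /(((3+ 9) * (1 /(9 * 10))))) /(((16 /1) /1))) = 1088749 /265216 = 4.11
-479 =-479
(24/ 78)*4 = 16/ 13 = 1.23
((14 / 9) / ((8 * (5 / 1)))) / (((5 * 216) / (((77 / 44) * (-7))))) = -343 / 777600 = -0.00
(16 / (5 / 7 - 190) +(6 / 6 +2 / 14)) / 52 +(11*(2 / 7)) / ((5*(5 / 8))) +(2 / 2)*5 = 103799 / 17225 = 6.03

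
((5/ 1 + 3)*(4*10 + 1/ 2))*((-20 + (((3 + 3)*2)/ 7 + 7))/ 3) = -8532/ 7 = -1218.86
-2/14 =-1/7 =-0.14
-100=-100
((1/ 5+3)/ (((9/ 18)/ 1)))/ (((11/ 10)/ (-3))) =-192/ 11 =-17.45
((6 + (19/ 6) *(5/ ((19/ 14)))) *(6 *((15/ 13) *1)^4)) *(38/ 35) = 40783500/ 199927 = 203.99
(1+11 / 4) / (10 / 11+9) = 165 / 436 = 0.38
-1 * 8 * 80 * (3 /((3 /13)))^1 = -8320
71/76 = 0.93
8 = 8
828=828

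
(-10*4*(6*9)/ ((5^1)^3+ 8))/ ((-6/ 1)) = 360/ 133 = 2.71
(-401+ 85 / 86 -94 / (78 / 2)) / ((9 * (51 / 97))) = -130923131 / 1539486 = -85.04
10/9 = 1.11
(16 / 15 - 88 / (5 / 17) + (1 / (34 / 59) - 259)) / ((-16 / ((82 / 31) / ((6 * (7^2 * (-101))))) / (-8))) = 11613373 / 469462140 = 0.02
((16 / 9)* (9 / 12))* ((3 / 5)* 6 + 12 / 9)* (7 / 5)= 2072 / 225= 9.21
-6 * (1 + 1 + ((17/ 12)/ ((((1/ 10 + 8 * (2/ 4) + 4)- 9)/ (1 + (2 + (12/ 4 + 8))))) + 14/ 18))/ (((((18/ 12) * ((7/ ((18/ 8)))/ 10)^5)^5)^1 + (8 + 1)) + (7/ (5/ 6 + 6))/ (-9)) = 4171394434482771453265929222106933593750000/ 320778666760587851594062967413996576149737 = 13.00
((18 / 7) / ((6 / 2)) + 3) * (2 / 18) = 3 / 7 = 0.43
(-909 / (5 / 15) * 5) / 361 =-13635 / 361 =-37.77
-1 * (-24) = 24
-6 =-6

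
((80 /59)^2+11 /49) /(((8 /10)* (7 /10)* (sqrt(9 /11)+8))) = 77416020 /165963637 - 5278365* sqrt(11) /331927274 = 0.41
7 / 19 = 0.37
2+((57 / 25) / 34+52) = 45957 / 850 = 54.07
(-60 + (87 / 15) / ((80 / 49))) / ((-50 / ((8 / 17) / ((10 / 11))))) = 248369 / 425000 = 0.58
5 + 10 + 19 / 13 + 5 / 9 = 1991 / 117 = 17.02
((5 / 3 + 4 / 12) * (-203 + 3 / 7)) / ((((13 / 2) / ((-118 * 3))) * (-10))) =-1003944 / 455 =-2206.47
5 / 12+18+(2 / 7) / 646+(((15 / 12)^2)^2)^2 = 10836579487 / 444530688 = 24.38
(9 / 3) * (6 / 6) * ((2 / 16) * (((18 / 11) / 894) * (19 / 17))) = 171 / 222904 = 0.00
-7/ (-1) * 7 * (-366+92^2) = 396802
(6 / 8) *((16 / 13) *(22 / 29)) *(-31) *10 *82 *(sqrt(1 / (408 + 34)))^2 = -3355440 / 83317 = -40.27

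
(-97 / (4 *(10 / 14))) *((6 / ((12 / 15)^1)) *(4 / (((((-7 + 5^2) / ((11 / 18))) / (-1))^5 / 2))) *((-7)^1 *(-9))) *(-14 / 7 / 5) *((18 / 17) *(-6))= 0.01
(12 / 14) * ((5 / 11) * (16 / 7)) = 480 / 539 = 0.89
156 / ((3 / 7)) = 364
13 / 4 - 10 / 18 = 97 / 36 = 2.69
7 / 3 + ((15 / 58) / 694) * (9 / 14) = 3945101 / 1690584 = 2.33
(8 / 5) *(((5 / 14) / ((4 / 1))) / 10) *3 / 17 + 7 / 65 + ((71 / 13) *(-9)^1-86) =-135.04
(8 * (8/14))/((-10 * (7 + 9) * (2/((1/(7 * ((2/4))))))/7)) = -1/35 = -0.03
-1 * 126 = -126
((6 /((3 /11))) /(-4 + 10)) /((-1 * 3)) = -11 /9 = -1.22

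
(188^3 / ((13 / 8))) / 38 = 26578688 / 247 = 107606.02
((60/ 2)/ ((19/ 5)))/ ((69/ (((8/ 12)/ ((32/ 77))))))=1925/ 10488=0.18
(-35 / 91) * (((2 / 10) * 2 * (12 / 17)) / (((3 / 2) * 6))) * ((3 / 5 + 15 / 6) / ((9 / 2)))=-248 / 29835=-0.01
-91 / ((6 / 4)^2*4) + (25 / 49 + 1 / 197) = -833657 / 86877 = -9.60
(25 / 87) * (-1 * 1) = -25 / 87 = -0.29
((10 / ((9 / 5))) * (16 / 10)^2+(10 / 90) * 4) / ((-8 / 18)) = -33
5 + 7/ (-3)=8/ 3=2.67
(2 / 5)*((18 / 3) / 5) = 12 / 25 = 0.48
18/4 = 4.50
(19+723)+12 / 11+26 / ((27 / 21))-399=36067 / 99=364.31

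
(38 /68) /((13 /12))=114 /221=0.52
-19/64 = -0.30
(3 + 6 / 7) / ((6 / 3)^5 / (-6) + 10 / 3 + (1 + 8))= 27 / 49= 0.55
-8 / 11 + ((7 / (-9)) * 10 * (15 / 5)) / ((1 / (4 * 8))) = -24664 / 33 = -747.39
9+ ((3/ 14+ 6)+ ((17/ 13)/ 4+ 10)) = 9297/ 364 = 25.54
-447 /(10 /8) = -357.60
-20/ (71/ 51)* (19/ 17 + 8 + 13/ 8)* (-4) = 43830/ 71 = 617.32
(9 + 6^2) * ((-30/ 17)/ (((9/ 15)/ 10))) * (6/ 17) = -135000/ 289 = -467.13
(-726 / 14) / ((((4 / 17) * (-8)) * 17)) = 363 / 224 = 1.62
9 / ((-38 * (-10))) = 9 / 380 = 0.02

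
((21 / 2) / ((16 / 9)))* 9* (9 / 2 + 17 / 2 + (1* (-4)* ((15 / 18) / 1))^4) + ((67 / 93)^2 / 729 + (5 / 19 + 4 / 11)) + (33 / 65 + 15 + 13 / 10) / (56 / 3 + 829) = 10112712141994814003 / 1394053375489632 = 7254.18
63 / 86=0.73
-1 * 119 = -119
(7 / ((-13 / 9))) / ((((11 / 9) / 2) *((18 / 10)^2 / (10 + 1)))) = -350 / 13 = -26.92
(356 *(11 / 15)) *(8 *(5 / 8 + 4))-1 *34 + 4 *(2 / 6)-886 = 43704 / 5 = 8740.80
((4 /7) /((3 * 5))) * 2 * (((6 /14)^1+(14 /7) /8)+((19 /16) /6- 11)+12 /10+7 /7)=-26623 /44100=-0.60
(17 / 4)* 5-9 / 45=21.05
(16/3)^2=256/9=28.44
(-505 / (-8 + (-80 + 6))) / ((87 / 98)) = 24745 / 3567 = 6.94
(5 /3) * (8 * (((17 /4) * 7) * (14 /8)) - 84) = 3325 /6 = 554.17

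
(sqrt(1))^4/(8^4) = 1/4096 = 0.00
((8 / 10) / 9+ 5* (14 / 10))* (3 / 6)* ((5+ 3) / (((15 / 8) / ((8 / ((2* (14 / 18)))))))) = 40832 / 525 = 77.78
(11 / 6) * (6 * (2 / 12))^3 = 11 / 6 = 1.83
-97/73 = -1.33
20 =20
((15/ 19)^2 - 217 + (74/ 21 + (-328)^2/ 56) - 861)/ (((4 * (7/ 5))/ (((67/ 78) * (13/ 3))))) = 307401025/ 545832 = 563.18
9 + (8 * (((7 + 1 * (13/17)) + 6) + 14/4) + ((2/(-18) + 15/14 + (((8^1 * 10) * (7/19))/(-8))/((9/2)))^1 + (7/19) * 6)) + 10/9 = 6128341/40698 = 150.58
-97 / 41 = -2.37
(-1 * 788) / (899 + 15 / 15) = -197 / 225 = -0.88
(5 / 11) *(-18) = -90 / 11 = -8.18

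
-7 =-7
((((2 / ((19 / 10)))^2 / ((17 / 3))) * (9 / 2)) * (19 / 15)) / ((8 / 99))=4455 / 323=13.79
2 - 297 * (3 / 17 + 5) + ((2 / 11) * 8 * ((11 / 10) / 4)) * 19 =-129864 / 85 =-1527.81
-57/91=-0.63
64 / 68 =16 / 17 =0.94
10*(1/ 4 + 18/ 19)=11.97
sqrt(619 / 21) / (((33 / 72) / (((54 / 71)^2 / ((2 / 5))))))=58320 * sqrt(12999) / 388157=17.13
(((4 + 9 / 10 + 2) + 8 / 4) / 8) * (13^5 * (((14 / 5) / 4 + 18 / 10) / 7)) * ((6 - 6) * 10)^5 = 0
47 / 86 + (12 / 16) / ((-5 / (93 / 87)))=9631 / 24940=0.39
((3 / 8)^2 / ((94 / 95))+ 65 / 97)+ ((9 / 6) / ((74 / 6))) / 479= 8402884909 / 10342292096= 0.81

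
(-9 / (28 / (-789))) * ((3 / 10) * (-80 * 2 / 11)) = -85212 / 77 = -1106.65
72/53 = 1.36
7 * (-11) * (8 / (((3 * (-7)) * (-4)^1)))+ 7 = -1 / 3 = -0.33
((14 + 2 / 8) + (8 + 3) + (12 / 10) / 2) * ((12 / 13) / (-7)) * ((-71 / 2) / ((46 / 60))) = 330363 / 2093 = 157.84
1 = 1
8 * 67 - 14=522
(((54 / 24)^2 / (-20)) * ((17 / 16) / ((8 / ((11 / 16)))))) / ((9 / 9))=-15147 / 655360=-0.02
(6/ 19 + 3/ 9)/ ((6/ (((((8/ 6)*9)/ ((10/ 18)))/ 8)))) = 111/ 380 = 0.29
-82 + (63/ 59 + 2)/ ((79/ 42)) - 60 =-140.37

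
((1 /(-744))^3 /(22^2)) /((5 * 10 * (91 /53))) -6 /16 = -340100157196853 /906933752524800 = -0.38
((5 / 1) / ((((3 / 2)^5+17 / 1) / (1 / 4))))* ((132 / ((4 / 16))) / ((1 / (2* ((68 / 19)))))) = 192.09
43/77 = 0.56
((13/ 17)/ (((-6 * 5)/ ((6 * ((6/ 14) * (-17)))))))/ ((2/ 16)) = 312/ 35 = 8.91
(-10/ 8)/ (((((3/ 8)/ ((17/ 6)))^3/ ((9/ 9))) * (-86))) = 196520/ 31347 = 6.27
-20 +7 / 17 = -333 / 17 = -19.59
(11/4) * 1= 2.75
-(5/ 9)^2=-25/ 81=-0.31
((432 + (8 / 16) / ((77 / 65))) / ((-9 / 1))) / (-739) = 66593 / 1024254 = 0.07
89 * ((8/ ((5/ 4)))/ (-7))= -2848/ 35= -81.37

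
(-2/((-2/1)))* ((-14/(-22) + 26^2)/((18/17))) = 14059/22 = 639.05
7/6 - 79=-467/6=-77.83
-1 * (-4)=4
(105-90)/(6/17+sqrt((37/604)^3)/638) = 42.50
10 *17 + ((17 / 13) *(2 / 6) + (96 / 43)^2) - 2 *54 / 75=313647179 / 1802775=173.98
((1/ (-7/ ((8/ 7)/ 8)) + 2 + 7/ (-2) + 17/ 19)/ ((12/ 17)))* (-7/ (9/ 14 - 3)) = -19805/ 7524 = -2.63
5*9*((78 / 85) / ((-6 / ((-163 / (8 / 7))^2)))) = -152320077 / 1088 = -140000.07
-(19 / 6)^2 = -361 / 36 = -10.03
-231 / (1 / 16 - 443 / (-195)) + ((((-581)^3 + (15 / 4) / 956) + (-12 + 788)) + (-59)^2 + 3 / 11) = -60081403277674417 / 306352112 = -196118782.68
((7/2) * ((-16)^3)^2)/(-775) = -58720256/775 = -75768.07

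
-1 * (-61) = 61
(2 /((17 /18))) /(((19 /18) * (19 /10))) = 6480 /6137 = 1.06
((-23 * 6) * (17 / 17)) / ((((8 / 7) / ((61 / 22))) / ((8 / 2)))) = -29463 / 22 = -1339.23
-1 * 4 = -4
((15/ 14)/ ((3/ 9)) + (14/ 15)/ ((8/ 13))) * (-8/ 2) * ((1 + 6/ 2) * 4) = -31792/ 105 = -302.78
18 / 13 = 1.38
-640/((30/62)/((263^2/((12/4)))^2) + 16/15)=-600.00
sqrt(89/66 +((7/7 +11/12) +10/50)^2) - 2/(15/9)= -6/5 +sqrt(2539009)/660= 1.21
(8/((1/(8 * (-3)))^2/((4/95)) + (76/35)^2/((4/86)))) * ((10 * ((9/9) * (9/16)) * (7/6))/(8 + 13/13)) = 16464000/286236311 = 0.06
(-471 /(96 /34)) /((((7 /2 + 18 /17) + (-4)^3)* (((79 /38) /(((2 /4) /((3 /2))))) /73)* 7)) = 62932351 /13411356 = 4.69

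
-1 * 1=-1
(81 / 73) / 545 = 81 / 39785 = 0.00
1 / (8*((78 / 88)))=11 / 78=0.14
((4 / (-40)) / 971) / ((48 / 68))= -17 / 116520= -0.00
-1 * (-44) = 44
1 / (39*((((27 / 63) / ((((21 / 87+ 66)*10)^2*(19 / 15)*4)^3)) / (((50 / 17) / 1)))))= 3633407229440112278115046400000 / 1879046871039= 1933643745369191576.73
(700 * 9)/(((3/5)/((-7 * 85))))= -6247500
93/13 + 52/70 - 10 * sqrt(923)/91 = 3593/455 - 10 * sqrt(923)/91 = 4.56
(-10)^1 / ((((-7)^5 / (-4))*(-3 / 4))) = 160 / 50421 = 0.00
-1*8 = -8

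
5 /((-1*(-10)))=1 /2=0.50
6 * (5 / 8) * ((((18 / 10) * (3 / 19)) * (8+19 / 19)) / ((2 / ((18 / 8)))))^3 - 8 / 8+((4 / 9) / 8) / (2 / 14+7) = 279293491937 / 3160627200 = 88.37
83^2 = 6889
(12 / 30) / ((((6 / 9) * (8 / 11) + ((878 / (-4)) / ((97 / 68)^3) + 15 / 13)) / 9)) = -7047660906 / 144835186885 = -0.05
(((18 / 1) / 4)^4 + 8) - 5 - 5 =6529 / 16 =408.06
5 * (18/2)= 45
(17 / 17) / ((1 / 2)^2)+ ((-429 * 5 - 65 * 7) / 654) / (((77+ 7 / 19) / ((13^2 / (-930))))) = 17923411 / 4470417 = 4.01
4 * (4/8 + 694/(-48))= -335/6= -55.83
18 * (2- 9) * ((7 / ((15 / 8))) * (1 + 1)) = -4704 / 5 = -940.80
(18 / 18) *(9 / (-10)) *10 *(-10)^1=90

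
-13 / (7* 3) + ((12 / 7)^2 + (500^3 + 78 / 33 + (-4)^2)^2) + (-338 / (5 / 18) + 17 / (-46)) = 63922050031451409620407 / 4091010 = 15625004590908213.28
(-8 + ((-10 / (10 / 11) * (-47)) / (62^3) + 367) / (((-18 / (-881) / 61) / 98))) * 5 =536905579.66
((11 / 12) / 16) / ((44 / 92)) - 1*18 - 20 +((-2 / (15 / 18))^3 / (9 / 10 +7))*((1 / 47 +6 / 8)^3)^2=-6253607275188793 / 163499138110272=-38.25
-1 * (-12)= 12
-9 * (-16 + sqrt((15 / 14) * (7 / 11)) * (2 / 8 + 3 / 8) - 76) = 828 - 45 * sqrt(330) / 176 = 823.36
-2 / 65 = -0.03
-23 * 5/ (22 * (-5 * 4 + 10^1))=0.52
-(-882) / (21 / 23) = 966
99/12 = 33/4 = 8.25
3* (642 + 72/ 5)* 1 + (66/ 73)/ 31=22281828/ 11315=1969.23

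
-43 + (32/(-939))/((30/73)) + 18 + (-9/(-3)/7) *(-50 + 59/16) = -70879771/1577520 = -44.93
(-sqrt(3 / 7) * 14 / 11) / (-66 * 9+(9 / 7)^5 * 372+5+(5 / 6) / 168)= -4840416 * sqrt(21) / 19114109575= -0.00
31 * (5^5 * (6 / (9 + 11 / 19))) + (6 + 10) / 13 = 5521987 / 91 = 60681.18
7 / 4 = 1.75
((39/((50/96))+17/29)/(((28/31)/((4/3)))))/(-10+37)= 1696103/411075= 4.13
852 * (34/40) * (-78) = -282438/5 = -56487.60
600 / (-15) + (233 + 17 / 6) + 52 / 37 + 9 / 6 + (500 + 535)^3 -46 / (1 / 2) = 1108717981.74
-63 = -63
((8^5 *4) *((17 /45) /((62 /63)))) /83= 7798784 /12865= 606.20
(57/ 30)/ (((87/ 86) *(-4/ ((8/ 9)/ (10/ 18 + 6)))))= -1634/ 25665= -0.06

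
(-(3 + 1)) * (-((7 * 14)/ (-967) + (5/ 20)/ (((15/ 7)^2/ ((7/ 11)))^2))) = -0.39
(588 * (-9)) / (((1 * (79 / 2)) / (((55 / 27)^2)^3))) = -10850811125000 / 1133563653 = -9572.30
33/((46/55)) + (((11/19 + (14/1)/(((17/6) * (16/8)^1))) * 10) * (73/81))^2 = 25025885677735/31487118174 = 794.80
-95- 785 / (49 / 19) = -19570 / 49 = -399.39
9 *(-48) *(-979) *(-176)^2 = 13100617728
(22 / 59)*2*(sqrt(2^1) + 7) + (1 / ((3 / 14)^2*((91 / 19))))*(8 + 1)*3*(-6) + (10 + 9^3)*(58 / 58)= 8.66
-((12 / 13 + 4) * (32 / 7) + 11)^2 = -9296401 / 8281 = -1122.62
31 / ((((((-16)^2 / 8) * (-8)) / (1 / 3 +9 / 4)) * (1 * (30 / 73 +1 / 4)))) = -70153 / 148224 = -0.47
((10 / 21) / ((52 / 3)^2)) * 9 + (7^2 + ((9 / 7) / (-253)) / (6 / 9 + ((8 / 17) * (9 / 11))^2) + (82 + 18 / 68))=20764015383649 / 158174623880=131.27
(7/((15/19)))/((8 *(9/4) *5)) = 133/1350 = 0.10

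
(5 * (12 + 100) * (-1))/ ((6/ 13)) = -3640/ 3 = -1213.33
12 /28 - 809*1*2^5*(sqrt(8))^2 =-1449725 /7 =-207103.57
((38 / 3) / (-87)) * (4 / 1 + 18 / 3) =-380 / 261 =-1.46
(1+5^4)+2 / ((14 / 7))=627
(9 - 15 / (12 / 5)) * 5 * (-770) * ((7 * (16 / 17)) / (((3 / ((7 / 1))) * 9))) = -8300600 / 459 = -18084.10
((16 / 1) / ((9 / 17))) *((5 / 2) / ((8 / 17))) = 160.56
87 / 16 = 5.44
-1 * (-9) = 9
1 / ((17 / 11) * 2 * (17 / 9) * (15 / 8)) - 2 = -2758 / 1445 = -1.91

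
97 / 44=2.20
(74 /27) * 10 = 740 /27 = 27.41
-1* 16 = -16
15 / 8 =1.88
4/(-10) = -2/5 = -0.40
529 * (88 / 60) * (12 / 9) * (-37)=-1722424 / 45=-38276.09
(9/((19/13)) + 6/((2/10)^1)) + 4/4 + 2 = 744/19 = 39.16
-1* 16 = -16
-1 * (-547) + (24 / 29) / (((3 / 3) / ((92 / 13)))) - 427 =47448 / 377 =125.86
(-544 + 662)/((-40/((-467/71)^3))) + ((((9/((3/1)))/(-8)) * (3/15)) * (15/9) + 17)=12259602359/14316440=856.33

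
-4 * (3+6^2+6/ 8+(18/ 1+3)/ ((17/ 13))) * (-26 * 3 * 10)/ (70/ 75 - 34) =-5265.83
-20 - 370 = -390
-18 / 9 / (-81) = 2 / 81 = 0.02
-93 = -93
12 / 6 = 2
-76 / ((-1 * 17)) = 76 / 17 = 4.47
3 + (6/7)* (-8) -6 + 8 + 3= 8/7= 1.14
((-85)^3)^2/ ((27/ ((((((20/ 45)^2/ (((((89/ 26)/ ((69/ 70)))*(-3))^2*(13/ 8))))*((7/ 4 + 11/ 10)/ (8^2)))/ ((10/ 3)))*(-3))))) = -78847179456175/ 125753796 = -626996.42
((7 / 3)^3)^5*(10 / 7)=6782230728490 / 14348907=472665.32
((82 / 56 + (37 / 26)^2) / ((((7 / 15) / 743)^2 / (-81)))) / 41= -41532192007200 / 2376647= -17475120.20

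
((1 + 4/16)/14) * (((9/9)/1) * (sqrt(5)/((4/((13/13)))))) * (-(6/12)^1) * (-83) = 415 * sqrt(5)/448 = 2.07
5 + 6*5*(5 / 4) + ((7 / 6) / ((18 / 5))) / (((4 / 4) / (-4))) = 2225 / 54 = 41.20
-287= -287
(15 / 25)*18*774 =41796 / 5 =8359.20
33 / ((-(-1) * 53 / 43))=1419 / 53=26.77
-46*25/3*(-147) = 56350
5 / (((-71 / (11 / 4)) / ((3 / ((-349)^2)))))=-165 / 34591484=-0.00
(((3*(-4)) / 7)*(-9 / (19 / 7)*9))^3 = 133886.87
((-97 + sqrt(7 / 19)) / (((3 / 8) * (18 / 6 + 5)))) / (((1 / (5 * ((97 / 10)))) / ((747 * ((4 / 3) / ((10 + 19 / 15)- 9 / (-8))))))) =-125255.18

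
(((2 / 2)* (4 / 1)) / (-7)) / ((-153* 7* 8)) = 1 / 14994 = 0.00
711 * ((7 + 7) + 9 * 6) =48348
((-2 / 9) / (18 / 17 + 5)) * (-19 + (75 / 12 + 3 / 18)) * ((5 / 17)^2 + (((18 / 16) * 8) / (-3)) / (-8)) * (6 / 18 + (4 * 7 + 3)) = 7572499 / 1134648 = 6.67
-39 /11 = -3.55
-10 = -10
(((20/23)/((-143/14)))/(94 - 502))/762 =35/127817118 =0.00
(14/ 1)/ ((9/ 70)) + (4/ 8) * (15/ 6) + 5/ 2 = 4055/ 36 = 112.64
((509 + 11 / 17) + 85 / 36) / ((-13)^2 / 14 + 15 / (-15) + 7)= 2193443 / 77418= 28.33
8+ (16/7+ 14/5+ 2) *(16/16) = 528/35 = 15.09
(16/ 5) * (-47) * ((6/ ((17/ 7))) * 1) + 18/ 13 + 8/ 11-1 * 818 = -14433632/ 12155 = -1187.46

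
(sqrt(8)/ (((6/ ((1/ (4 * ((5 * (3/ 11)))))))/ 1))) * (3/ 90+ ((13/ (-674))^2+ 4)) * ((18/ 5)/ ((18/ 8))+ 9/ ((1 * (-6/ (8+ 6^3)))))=-63190849667 * sqrt(2)/ 766590750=-116.58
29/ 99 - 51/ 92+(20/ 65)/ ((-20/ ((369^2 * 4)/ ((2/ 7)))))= -29327.25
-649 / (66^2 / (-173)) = 10207 / 396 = 25.78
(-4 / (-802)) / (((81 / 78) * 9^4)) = 52 / 71035947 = 0.00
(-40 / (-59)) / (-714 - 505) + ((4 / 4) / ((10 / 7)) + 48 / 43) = 56153101 / 30926030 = 1.82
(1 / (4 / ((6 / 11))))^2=9 / 484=0.02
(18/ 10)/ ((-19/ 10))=-0.95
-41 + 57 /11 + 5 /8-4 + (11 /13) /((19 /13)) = -38.61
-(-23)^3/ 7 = 12167/ 7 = 1738.14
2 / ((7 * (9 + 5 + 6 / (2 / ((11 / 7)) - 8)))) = 74 / 3395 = 0.02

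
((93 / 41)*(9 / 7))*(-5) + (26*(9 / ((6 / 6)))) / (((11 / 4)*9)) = -16187 / 3157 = -5.13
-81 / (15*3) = -9 / 5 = -1.80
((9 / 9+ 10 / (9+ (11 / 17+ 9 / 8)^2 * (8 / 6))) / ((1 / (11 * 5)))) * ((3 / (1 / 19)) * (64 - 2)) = 62518916130 / 182929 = 341766.02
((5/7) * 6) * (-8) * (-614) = 147360/7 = 21051.43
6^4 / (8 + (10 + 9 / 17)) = 2448 / 35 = 69.94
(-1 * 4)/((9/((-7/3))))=28/27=1.04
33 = 33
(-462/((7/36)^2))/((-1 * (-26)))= -42768/91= -469.98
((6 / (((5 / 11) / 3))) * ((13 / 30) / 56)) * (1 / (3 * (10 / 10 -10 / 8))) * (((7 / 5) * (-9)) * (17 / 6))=7293 / 500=14.59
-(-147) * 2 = 294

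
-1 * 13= -13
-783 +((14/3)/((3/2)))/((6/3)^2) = -7040/9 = -782.22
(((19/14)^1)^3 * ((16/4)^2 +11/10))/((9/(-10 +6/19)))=-157757/3430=-45.99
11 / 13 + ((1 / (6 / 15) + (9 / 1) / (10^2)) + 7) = 13567 / 1300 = 10.44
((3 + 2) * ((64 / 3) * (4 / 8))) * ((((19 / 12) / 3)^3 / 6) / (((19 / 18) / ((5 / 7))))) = 9025 / 10206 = 0.88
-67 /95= -0.71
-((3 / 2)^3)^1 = -27 / 8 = -3.38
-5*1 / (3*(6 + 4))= -1 / 6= -0.17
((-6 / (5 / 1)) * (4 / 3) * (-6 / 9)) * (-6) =-32 / 5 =-6.40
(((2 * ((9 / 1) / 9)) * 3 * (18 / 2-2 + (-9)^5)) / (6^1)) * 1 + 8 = -59034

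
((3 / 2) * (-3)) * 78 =-351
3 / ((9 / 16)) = 16 / 3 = 5.33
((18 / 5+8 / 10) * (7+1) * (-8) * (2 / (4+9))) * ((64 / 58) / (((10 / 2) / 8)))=-720896 / 9425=-76.49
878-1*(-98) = 976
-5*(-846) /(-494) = -2115 /247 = -8.56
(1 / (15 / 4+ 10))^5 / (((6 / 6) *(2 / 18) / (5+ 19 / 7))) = 497664 / 3522990625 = 0.00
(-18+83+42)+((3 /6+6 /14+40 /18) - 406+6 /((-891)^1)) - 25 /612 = -41831521 /141372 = -295.90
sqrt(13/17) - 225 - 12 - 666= -903 + sqrt(221)/17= -902.13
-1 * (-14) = 14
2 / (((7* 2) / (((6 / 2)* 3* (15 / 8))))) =135 / 56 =2.41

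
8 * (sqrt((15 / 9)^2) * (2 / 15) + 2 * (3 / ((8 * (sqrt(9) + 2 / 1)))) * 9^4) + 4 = 354554 / 45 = 7878.98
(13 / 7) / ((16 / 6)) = 39 / 56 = 0.70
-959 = -959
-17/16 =-1.06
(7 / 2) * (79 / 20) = 13.82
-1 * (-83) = 83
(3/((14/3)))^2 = 81/196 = 0.41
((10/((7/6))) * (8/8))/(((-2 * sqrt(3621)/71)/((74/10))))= -74 * sqrt(3621)/119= -37.42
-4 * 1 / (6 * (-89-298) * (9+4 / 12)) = 1 / 5418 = 0.00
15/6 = 5/2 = 2.50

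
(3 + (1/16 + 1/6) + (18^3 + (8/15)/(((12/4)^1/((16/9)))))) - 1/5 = 37813037/6480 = 5835.35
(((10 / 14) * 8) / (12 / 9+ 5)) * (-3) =-360 / 133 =-2.71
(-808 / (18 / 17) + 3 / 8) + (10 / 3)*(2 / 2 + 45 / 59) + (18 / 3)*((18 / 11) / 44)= -388917607 / 514008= -756.64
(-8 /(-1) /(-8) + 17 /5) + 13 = 77 /5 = 15.40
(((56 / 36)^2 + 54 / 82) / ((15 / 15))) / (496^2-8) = 10223 / 816992568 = 0.00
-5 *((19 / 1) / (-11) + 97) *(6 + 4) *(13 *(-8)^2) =-43596800 / 11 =-3963345.45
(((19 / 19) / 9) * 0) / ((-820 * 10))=0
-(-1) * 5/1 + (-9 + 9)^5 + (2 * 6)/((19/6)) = 167/19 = 8.79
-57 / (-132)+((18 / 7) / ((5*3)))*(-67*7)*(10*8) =-282989 / 44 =-6431.57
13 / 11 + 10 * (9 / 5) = 211 / 11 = 19.18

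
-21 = -21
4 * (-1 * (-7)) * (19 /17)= 532 /17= 31.29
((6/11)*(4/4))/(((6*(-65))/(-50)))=10/143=0.07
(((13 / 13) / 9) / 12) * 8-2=-52 / 27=-1.93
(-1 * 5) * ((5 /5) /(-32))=5 /32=0.16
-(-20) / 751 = 20 / 751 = 0.03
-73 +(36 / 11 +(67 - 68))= -778 / 11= -70.73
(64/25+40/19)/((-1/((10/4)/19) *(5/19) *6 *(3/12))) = -2216/1425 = -1.56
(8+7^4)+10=2419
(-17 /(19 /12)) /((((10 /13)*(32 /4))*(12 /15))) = -663 /304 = -2.18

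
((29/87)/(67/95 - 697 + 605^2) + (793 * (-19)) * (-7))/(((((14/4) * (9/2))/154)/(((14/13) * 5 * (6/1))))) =33317386.67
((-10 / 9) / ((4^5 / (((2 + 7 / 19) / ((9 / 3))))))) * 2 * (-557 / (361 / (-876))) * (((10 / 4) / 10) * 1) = -0.58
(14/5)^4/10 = 19208/3125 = 6.15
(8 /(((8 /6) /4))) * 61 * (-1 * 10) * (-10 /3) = 48800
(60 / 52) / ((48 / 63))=315 / 208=1.51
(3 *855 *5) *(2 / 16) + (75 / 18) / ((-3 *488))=14081825 / 8784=1603.12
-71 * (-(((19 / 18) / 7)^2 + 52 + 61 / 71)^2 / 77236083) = 3553144541011081 / 1382167795739442768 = 0.00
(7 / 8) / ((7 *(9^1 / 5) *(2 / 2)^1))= 5 / 72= 0.07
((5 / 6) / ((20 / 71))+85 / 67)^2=17.87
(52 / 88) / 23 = 13 / 506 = 0.03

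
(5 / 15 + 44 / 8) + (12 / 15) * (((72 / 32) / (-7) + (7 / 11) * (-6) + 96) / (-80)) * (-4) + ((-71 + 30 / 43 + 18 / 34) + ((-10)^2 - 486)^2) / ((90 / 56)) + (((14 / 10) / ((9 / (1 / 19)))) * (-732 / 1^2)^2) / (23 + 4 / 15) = 31194180330451147 / 335915187300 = 92863.26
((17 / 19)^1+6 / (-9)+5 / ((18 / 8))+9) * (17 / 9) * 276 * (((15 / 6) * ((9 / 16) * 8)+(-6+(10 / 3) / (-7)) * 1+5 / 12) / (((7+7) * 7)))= 166896004 / 527877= 316.16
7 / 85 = 0.08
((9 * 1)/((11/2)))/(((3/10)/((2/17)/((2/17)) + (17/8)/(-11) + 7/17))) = 27345/4114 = 6.65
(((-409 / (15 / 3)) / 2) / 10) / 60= -409 / 6000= -0.07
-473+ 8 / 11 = -472.27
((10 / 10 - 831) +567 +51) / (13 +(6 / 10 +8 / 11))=-2915 / 197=-14.80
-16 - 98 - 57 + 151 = -20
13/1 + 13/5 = 78/5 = 15.60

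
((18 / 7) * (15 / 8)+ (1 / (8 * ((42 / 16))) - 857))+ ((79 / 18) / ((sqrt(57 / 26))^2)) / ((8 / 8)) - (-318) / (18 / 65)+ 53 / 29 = 124980095 / 416556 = 300.03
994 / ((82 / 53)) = 26341 / 41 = 642.46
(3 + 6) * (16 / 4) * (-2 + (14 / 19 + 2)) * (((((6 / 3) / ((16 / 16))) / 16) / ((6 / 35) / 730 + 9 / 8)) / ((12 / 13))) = 2325050 / 728327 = 3.19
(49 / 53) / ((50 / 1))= 0.02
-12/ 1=-12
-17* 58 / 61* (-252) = 248472 / 61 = 4073.31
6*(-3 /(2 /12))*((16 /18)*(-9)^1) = 864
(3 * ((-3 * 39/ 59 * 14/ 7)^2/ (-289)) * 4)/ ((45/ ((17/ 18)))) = -0.01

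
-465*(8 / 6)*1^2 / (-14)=310 / 7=44.29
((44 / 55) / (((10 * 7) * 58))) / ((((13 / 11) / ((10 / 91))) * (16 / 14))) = 11 / 686140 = 0.00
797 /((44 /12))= 2391 /11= 217.36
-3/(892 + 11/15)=-45/13391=-0.00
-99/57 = -33/19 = -1.74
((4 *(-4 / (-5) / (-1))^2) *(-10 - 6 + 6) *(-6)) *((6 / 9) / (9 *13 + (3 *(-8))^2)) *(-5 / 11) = -512 / 7623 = -0.07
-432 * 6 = -2592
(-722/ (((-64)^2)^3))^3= -47045881/ 40564819207303340847894502572032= -0.00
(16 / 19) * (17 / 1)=272 / 19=14.32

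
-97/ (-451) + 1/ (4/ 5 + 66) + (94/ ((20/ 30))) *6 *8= 1019525565/ 150634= 6768.23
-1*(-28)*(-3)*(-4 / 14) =24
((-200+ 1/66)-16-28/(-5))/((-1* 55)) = 69427/18150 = 3.83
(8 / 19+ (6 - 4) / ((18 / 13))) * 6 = 638 / 57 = 11.19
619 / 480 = 1.29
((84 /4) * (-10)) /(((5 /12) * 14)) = -36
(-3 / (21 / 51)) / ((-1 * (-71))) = -51 / 497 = -0.10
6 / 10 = 0.60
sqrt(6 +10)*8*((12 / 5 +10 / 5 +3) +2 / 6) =3712 / 15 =247.47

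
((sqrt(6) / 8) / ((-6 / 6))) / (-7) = sqrt(6) / 56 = 0.04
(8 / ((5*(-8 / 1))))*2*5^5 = -1250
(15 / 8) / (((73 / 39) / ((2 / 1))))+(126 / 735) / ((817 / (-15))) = 3340359 / 1669948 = 2.00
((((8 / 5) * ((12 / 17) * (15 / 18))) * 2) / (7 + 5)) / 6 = 4 / 153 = 0.03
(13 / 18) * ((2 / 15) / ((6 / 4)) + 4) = 1196 / 405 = 2.95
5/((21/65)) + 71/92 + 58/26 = 464111/25116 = 18.48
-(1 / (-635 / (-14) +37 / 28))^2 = -784 / 1708249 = -0.00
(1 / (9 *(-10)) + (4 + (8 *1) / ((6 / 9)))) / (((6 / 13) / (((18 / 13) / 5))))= 9.59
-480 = -480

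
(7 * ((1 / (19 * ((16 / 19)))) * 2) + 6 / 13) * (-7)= -973 / 104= -9.36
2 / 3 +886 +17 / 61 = 162311 / 183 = 886.95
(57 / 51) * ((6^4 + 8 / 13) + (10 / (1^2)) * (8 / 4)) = 325204 / 221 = 1471.51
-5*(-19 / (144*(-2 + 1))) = -95 / 144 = -0.66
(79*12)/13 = 948/13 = 72.92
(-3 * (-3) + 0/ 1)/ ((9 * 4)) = 1/ 4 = 0.25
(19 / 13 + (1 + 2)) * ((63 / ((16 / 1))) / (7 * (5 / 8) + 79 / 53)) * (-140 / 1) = -4518780 / 10777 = -419.30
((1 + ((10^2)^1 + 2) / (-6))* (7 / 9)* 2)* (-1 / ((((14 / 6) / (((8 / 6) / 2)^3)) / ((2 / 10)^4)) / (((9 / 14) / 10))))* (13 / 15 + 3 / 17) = 2432 / 7171875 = 0.00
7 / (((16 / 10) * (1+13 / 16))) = 70 / 29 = 2.41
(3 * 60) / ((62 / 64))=5760 / 31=185.81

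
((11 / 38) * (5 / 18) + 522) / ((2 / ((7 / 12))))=2499721 / 16416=152.27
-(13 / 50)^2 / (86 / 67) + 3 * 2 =1278677 / 215000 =5.95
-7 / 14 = -1 / 2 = -0.50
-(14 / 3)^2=-196 / 9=-21.78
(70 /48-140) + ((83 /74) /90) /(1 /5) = -368909 /2664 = -138.48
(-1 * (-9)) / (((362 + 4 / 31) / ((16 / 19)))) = 0.02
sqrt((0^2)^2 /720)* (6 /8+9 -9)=0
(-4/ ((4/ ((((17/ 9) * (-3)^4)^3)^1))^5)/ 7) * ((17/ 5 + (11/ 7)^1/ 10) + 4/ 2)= -229256186294969371470359489855754573/ 125440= -1827616281050457361849167000000.00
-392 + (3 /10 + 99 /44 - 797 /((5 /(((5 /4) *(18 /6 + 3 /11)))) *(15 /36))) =-429983 /220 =-1954.47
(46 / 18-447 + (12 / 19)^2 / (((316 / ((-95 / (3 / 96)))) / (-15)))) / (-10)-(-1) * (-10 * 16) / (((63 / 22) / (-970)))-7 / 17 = 54235.10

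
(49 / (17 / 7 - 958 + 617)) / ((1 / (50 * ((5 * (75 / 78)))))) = -214375 / 6162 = -34.79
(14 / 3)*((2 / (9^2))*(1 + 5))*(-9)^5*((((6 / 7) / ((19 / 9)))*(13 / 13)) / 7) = -2367.88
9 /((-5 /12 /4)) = -432 /5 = -86.40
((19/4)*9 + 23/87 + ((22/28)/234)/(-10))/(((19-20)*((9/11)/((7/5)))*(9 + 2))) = -6.69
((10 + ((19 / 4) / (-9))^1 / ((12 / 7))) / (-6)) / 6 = -0.27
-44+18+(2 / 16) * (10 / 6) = -619 / 24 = -25.79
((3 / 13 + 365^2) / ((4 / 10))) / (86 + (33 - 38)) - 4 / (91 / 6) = 2331292 / 567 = 4111.63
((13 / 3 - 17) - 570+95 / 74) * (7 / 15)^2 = -6324283 / 49950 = -126.61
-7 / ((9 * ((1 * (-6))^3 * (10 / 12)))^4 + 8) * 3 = -21 / 6887475360008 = -0.00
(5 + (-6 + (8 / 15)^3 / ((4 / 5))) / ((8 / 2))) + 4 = 10189 / 1350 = 7.55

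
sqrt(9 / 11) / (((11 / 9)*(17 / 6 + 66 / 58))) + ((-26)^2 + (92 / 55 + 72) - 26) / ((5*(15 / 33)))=318.60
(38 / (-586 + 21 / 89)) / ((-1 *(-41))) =-3382 / 2137453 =-0.00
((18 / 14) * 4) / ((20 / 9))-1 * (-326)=11491 / 35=328.31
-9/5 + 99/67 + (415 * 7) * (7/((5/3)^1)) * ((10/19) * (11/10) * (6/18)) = 14984843/6365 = 2354.26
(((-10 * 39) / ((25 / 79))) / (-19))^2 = 37970244 / 9025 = 4207.23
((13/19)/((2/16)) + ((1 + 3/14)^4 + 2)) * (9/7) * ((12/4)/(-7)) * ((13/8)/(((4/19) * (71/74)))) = -91454077377/2138388224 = -42.77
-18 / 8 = -2.25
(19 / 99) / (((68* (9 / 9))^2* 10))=19 / 4577760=0.00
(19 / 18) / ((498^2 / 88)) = 209 / 558009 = 0.00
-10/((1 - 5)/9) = 45/2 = 22.50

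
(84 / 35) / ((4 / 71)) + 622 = 3323 / 5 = 664.60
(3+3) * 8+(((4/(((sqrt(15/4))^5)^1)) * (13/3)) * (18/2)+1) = 54.73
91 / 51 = 1.78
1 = 1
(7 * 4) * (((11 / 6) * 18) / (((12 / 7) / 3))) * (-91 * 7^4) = -353299947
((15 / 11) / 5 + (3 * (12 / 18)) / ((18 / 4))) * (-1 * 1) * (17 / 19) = -1207 / 1881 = -0.64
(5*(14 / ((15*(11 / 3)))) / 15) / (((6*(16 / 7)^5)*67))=117649 / 34776023040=0.00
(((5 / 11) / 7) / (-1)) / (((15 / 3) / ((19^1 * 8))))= -152 / 77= -1.97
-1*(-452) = 452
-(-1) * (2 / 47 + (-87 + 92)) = 237 / 47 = 5.04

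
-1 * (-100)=100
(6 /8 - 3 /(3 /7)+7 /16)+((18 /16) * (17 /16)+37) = 4145 /128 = 32.38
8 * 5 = 40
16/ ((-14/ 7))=-8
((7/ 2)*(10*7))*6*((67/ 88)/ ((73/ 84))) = 1034145/ 803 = 1287.85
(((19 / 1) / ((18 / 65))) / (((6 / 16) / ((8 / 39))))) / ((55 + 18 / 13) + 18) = 39520 / 78327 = 0.50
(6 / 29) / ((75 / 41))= 82 / 725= 0.11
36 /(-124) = -9 /31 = -0.29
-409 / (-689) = 409 / 689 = 0.59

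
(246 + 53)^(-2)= 1/89401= 0.00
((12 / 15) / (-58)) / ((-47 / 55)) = 22 / 1363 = 0.02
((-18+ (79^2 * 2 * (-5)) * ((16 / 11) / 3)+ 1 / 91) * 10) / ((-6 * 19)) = 454614905 / 171171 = 2655.91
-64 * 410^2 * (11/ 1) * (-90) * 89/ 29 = 947922624000/ 29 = 32686987034.48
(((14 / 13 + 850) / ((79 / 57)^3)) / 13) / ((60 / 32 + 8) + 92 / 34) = 1.95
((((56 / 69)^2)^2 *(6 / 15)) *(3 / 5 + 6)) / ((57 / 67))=14496047104 / 10766882475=1.35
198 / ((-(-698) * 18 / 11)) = 121 / 698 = 0.17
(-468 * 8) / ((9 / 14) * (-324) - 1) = 26208 / 1465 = 17.89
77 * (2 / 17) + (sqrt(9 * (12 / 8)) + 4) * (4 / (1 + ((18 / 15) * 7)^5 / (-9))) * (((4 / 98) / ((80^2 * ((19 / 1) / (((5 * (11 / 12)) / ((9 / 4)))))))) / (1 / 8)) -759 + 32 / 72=-4649888955666622 / 6204014983467 -6875 * sqrt(6) / 973178820936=-749.50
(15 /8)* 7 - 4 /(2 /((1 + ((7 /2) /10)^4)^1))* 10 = -57401 /8000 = -7.18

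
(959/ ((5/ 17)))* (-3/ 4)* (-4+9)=-12227.25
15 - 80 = -65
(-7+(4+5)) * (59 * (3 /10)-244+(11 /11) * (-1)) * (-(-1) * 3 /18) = -2273 /30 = -75.77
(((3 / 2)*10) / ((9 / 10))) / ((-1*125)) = -2 / 15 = -0.13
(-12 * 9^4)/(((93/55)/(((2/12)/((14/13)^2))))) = -20328165/3038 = -6691.30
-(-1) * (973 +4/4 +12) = 986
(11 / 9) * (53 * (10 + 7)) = 9911 / 9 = 1101.22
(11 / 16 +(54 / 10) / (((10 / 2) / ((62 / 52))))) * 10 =19.75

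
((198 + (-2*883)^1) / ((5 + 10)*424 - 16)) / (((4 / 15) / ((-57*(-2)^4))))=670320 / 793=845.30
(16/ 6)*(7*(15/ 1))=280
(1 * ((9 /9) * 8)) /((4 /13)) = 26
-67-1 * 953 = -1020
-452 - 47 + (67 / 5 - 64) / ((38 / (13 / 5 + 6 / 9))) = -1434547 / 2850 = -503.35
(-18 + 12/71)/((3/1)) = -422/71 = -5.94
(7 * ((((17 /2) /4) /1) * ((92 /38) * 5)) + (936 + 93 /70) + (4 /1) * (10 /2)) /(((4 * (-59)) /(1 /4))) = -3025469 /2511040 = -1.20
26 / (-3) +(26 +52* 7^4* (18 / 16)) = 842855 / 6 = 140475.83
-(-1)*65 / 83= 65 / 83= 0.78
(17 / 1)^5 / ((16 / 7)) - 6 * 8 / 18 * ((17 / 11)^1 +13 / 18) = 2951853967 / 4752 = 621181.39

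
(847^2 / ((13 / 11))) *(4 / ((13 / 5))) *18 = 2840939640 / 169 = 16810293.73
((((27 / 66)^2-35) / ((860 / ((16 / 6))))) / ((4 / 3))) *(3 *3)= -151731 / 208120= -0.73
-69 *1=-69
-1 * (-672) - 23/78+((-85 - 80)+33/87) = 1147025/2262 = 507.08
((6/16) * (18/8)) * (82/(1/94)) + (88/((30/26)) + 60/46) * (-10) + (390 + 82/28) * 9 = 35797147/3864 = 9264.27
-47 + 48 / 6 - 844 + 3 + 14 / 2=-873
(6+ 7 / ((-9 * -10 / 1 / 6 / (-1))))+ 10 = 233 / 15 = 15.53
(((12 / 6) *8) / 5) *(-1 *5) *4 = -64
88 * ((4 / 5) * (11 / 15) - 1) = -36.37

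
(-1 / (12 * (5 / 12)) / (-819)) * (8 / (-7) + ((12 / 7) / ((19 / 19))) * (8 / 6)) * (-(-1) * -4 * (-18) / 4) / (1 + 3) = 4 / 3185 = 0.00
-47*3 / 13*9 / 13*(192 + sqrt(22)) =-243648 / 169 - 1269*sqrt(22) / 169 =-1476.92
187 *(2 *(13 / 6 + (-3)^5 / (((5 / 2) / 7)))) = -3804889 / 15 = -253659.27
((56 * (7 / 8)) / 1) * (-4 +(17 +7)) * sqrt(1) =980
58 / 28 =2.07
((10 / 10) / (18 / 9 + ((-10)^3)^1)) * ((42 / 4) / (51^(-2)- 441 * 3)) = 54621 / 6868479512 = 0.00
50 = 50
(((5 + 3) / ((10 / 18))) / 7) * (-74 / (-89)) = 5328 / 3115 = 1.71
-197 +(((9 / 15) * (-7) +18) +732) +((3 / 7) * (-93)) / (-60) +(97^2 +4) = 9962.46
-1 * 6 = -6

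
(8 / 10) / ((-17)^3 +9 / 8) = -0.00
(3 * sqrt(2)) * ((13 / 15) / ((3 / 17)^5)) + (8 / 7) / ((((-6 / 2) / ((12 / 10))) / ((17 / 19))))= -272 / 665 + 18458141 * sqrt(2) / 1215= 21484.16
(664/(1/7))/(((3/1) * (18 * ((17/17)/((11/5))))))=25564/135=189.36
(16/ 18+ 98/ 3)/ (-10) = -151/ 45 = -3.36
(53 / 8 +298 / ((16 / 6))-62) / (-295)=-451 / 2360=-0.19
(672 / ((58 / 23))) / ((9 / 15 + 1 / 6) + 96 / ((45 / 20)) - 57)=-231840 / 11803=-19.64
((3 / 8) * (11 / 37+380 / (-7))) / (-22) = 41949 / 45584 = 0.92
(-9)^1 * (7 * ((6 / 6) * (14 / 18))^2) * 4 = -152.44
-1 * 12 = -12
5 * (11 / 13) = 55 / 13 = 4.23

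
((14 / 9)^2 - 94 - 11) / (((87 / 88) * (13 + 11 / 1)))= -91399 / 21141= -4.32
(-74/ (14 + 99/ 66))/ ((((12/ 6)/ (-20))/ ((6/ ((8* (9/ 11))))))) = 4070/ 93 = 43.76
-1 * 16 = -16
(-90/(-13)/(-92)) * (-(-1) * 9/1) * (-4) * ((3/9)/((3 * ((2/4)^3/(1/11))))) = 720/3289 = 0.22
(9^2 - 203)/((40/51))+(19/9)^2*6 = -69557/540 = -128.81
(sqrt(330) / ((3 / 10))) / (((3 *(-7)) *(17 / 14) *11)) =-20 *sqrt(330) / 1683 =-0.22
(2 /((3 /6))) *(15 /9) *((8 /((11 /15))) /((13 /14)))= 11200 /143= 78.32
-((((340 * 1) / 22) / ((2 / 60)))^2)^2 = -676520100000000 / 14641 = -46207233112.49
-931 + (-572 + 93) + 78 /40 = -28161 /20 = -1408.05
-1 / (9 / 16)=-16 / 9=-1.78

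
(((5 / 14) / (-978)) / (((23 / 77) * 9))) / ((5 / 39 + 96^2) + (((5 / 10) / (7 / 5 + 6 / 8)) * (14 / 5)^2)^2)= -33050875 / 2243182445291844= -0.00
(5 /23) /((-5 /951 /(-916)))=871116 /23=37874.61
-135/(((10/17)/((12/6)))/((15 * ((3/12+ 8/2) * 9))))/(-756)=39015/112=348.35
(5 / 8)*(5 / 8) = 25 / 64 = 0.39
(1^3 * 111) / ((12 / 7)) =259 / 4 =64.75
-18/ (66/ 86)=-258/ 11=-23.45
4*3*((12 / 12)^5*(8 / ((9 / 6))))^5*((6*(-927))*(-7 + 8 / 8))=1728053248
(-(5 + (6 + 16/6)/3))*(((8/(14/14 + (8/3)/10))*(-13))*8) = 295360/57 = 5181.75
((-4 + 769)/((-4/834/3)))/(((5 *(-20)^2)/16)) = -191403/50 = -3828.06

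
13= 13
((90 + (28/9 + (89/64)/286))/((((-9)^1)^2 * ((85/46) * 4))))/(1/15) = 352809719/151227648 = 2.33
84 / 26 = 42 / 13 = 3.23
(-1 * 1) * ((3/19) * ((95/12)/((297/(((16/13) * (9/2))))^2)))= -80/184041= -0.00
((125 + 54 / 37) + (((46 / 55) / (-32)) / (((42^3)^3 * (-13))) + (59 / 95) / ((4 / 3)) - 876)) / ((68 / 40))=-2449909950865625510389975 / 5559988386392485613568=-440.63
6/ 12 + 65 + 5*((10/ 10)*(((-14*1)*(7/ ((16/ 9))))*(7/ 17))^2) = 48859333/ 18496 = 2641.62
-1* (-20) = 20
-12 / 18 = -2 / 3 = -0.67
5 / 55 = 1 / 11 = 0.09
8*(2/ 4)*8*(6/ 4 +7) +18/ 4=553/ 2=276.50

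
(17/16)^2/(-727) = -289/186112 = -0.00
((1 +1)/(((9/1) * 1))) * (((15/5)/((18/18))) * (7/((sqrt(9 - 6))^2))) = 14/9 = 1.56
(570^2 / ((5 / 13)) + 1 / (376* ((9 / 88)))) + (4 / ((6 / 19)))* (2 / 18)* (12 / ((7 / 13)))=833789363 / 987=844771.39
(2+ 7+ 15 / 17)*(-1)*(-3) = 504 / 17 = 29.65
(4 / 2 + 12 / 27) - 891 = -7997 / 9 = -888.56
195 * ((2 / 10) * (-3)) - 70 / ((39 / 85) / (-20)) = 2934.28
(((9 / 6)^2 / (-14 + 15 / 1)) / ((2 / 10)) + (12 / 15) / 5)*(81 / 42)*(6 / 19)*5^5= 1650375 / 76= 21715.46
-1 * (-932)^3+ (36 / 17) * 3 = 13762478764 / 17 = 809557574.35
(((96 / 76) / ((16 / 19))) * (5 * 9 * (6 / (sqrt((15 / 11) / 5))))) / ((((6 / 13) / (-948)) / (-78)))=21628620 * sqrt(33)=124246962.55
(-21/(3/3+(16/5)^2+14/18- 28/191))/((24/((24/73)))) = -902475/37241972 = -0.02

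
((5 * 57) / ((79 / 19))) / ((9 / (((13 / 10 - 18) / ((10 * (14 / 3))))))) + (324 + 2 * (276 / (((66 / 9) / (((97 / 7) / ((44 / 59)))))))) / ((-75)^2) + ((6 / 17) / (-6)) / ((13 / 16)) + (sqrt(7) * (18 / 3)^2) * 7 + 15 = 924856865937 / 73938865000 + 252 * sqrt(7) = 679.24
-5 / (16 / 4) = -5 / 4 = -1.25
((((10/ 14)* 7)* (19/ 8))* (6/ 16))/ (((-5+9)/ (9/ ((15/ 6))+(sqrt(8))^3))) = 513/ 128+285* sqrt(2)/ 16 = 29.20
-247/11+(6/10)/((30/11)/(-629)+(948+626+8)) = -13517869253/602020540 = -22.45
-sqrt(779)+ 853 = 825.09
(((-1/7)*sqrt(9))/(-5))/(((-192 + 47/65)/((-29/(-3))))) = -377/87031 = -0.00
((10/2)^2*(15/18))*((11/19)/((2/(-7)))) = -9625/228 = -42.21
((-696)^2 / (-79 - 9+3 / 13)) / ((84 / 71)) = -37259664 / 7987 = -4665.04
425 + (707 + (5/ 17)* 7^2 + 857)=2003.41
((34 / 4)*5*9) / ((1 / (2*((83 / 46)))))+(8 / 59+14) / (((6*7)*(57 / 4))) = 1494761371 / 1082886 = 1380.35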